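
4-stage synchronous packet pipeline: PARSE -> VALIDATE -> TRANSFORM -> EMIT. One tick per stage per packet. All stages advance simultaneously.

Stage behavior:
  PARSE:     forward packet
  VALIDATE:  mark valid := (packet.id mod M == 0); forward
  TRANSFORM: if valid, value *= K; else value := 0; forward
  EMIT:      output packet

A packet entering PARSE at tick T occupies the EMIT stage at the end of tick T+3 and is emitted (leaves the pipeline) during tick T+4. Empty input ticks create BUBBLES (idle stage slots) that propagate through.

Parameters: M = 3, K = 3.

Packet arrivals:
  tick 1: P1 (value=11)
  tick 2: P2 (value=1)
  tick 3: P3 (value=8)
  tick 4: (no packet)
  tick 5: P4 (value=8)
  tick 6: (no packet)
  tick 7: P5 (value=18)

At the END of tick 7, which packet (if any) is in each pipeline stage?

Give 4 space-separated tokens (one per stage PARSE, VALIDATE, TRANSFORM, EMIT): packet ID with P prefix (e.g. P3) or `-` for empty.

Tick 1: [PARSE:P1(v=11,ok=F), VALIDATE:-, TRANSFORM:-, EMIT:-] out:-; in:P1
Tick 2: [PARSE:P2(v=1,ok=F), VALIDATE:P1(v=11,ok=F), TRANSFORM:-, EMIT:-] out:-; in:P2
Tick 3: [PARSE:P3(v=8,ok=F), VALIDATE:P2(v=1,ok=F), TRANSFORM:P1(v=0,ok=F), EMIT:-] out:-; in:P3
Tick 4: [PARSE:-, VALIDATE:P3(v=8,ok=T), TRANSFORM:P2(v=0,ok=F), EMIT:P1(v=0,ok=F)] out:-; in:-
Tick 5: [PARSE:P4(v=8,ok=F), VALIDATE:-, TRANSFORM:P3(v=24,ok=T), EMIT:P2(v=0,ok=F)] out:P1(v=0); in:P4
Tick 6: [PARSE:-, VALIDATE:P4(v=8,ok=F), TRANSFORM:-, EMIT:P3(v=24,ok=T)] out:P2(v=0); in:-
Tick 7: [PARSE:P5(v=18,ok=F), VALIDATE:-, TRANSFORM:P4(v=0,ok=F), EMIT:-] out:P3(v=24); in:P5
At end of tick 7: ['P5', '-', 'P4', '-']

Answer: P5 - P4 -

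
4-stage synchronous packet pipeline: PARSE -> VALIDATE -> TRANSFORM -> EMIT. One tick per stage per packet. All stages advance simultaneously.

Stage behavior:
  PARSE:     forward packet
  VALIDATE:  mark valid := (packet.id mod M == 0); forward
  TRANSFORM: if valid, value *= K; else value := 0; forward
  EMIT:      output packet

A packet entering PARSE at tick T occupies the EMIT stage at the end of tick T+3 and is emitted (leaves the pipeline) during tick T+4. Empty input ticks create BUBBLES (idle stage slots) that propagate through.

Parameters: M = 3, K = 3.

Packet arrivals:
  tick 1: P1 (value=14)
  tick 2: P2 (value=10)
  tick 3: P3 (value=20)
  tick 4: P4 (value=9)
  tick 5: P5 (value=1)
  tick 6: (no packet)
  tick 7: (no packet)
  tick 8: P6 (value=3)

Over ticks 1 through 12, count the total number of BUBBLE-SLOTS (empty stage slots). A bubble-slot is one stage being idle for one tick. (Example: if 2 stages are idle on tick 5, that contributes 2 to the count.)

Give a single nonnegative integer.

Answer: 24

Derivation:
Tick 1: [PARSE:P1(v=14,ok=F), VALIDATE:-, TRANSFORM:-, EMIT:-] out:-; bubbles=3
Tick 2: [PARSE:P2(v=10,ok=F), VALIDATE:P1(v=14,ok=F), TRANSFORM:-, EMIT:-] out:-; bubbles=2
Tick 3: [PARSE:P3(v=20,ok=F), VALIDATE:P2(v=10,ok=F), TRANSFORM:P1(v=0,ok=F), EMIT:-] out:-; bubbles=1
Tick 4: [PARSE:P4(v=9,ok=F), VALIDATE:P3(v=20,ok=T), TRANSFORM:P2(v=0,ok=F), EMIT:P1(v=0,ok=F)] out:-; bubbles=0
Tick 5: [PARSE:P5(v=1,ok=F), VALIDATE:P4(v=9,ok=F), TRANSFORM:P3(v=60,ok=T), EMIT:P2(v=0,ok=F)] out:P1(v=0); bubbles=0
Tick 6: [PARSE:-, VALIDATE:P5(v=1,ok=F), TRANSFORM:P4(v=0,ok=F), EMIT:P3(v=60,ok=T)] out:P2(v=0); bubbles=1
Tick 7: [PARSE:-, VALIDATE:-, TRANSFORM:P5(v=0,ok=F), EMIT:P4(v=0,ok=F)] out:P3(v=60); bubbles=2
Tick 8: [PARSE:P6(v=3,ok=F), VALIDATE:-, TRANSFORM:-, EMIT:P5(v=0,ok=F)] out:P4(v=0); bubbles=2
Tick 9: [PARSE:-, VALIDATE:P6(v=3,ok=T), TRANSFORM:-, EMIT:-] out:P5(v=0); bubbles=3
Tick 10: [PARSE:-, VALIDATE:-, TRANSFORM:P6(v=9,ok=T), EMIT:-] out:-; bubbles=3
Tick 11: [PARSE:-, VALIDATE:-, TRANSFORM:-, EMIT:P6(v=9,ok=T)] out:-; bubbles=3
Tick 12: [PARSE:-, VALIDATE:-, TRANSFORM:-, EMIT:-] out:P6(v=9); bubbles=4
Total bubble-slots: 24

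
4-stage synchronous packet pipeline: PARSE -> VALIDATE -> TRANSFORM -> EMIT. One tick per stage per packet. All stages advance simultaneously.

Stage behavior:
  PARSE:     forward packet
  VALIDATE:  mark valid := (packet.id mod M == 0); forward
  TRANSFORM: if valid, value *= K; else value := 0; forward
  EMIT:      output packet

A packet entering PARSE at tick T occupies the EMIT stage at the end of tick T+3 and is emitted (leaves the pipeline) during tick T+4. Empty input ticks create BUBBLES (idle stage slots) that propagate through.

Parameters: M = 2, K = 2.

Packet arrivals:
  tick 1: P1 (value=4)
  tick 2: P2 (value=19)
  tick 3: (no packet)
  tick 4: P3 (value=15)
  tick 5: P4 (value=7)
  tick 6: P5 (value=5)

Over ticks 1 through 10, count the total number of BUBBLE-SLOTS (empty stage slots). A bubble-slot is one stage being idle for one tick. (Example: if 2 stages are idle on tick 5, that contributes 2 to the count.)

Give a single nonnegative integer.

Tick 1: [PARSE:P1(v=4,ok=F), VALIDATE:-, TRANSFORM:-, EMIT:-] out:-; bubbles=3
Tick 2: [PARSE:P2(v=19,ok=F), VALIDATE:P1(v=4,ok=F), TRANSFORM:-, EMIT:-] out:-; bubbles=2
Tick 3: [PARSE:-, VALIDATE:P2(v=19,ok=T), TRANSFORM:P1(v=0,ok=F), EMIT:-] out:-; bubbles=2
Tick 4: [PARSE:P3(v=15,ok=F), VALIDATE:-, TRANSFORM:P2(v=38,ok=T), EMIT:P1(v=0,ok=F)] out:-; bubbles=1
Tick 5: [PARSE:P4(v=7,ok=F), VALIDATE:P3(v=15,ok=F), TRANSFORM:-, EMIT:P2(v=38,ok=T)] out:P1(v=0); bubbles=1
Tick 6: [PARSE:P5(v=5,ok=F), VALIDATE:P4(v=7,ok=T), TRANSFORM:P3(v=0,ok=F), EMIT:-] out:P2(v=38); bubbles=1
Tick 7: [PARSE:-, VALIDATE:P5(v=5,ok=F), TRANSFORM:P4(v=14,ok=T), EMIT:P3(v=0,ok=F)] out:-; bubbles=1
Tick 8: [PARSE:-, VALIDATE:-, TRANSFORM:P5(v=0,ok=F), EMIT:P4(v=14,ok=T)] out:P3(v=0); bubbles=2
Tick 9: [PARSE:-, VALIDATE:-, TRANSFORM:-, EMIT:P5(v=0,ok=F)] out:P4(v=14); bubbles=3
Tick 10: [PARSE:-, VALIDATE:-, TRANSFORM:-, EMIT:-] out:P5(v=0); bubbles=4
Total bubble-slots: 20

Answer: 20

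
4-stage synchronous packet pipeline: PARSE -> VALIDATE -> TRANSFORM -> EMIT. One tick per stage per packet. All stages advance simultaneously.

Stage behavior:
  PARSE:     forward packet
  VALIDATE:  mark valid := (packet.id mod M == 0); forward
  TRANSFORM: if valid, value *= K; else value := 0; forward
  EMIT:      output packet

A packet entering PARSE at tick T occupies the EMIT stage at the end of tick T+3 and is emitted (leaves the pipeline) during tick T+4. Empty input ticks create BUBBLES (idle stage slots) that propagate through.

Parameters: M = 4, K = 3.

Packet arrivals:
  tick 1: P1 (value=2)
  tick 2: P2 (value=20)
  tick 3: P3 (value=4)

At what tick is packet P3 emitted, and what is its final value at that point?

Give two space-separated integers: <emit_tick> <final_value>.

Answer: 7 0

Derivation:
Tick 1: [PARSE:P1(v=2,ok=F), VALIDATE:-, TRANSFORM:-, EMIT:-] out:-; in:P1
Tick 2: [PARSE:P2(v=20,ok=F), VALIDATE:P1(v=2,ok=F), TRANSFORM:-, EMIT:-] out:-; in:P2
Tick 3: [PARSE:P3(v=4,ok=F), VALIDATE:P2(v=20,ok=F), TRANSFORM:P1(v=0,ok=F), EMIT:-] out:-; in:P3
Tick 4: [PARSE:-, VALIDATE:P3(v=4,ok=F), TRANSFORM:P2(v=0,ok=F), EMIT:P1(v=0,ok=F)] out:-; in:-
Tick 5: [PARSE:-, VALIDATE:-, TRANSFORM:P3(v=0,ok=F), EMIT:P2(v=0,ok=F)] out:P1(v=0); in:-
Tick 6: [PARSE:-, VALIDATE:-, TRANSFORM:-, EMIT:P3(v=0,ok=F)] out:P2(v=0); in:-
Tick 7: [PARSE:-, VALIDATE:-, TRANSFORM:-, EMIT:-] out:P3(v=0); in:-
P3: arrives tick 3, valid=False (id=3, id%4=3), emit tick 7, final value 0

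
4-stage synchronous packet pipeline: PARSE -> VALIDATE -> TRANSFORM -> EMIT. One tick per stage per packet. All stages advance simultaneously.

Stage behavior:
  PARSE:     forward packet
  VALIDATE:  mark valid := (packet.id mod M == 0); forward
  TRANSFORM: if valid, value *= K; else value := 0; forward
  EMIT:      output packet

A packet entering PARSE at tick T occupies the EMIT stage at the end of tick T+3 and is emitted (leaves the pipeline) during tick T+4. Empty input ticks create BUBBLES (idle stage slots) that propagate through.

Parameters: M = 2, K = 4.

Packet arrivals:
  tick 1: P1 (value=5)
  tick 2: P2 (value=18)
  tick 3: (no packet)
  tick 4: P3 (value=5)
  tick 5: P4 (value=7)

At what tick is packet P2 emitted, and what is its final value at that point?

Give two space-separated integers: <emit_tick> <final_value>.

Answer: 6 72

Derivation:
Tick 1: [PARSE:P1(v=5,ok=F), VALIDATE:-, TRANSFORM:-, EMIT:-] out:-; in:P1
Tick 2: [PARSE:P2(v=18,ok=F), VALIDATE:P1(v=5,ok=F), TRANSFORM:-, EMIT:-] out:-; in:P2
Tick 3: [PARSE:-, VALIDATE:P2(v=18,ok=T), TRANSFORM:P1(v=0,ok=F), EMIT:-] out:-; in:-
Tick 4: [PARSE:P3(v=5,ok=F), VALIDATE:-, TRANSFORM:P2(v=72,ok=T), EMIT:P1(v=0,ok=F)] out:-; in:P3
Tick 5: [PARSE:P4(v=7,ok=F), VALIDATE:P3(v=5,ok=F), TRANSFORM:-, EMIT:P2(v=72,ok=T)] out:P1(v=0); in:P4
Tick 6: [PARSE:-, VALIDATE:P4(v=7,ok=T), TRANSFORM:P3(v=0,ok=F), EMIT:-] out:P2(v=72); in:-
Tick 7: [PARSE:-, VALIDATE:-, TRANSFORM:P4(v=28,ok=T), EMIT:P3(v=0,ok=F)] out:-; in:-
Tick 8: [PARSE:-, VALIDATE:-, TRANSFORM:-, EMIT:P4(v=28,ok=T)] out:P3(v=0); in:-
Tick 9: [PARSE:-, VALIDATE:-, TRANSFORM:-, EMIT:-] out:P4(v=28); in:-
P2: arrives tick 2, valid=True (id=2, id%2=0), emit tick 6, final value 72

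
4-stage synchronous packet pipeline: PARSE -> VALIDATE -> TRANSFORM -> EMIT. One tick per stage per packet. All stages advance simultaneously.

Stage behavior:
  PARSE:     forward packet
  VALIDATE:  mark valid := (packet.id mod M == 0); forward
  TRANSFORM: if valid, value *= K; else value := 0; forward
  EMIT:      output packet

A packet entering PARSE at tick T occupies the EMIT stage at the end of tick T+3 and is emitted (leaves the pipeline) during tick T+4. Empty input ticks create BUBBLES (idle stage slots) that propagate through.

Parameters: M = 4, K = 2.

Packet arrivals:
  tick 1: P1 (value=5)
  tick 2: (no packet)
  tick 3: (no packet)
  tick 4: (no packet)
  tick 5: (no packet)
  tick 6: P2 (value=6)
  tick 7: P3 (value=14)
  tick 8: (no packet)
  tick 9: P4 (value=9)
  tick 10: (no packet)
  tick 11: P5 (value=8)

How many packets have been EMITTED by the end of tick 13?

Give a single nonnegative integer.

Tick 1: [PARSE:P1(v=5,ok=F), VALIDATE:-, TRANSFORM:-, EMIT:-] out:-; in:P1
Tick 2: [PARSE:-, VALIDATE:P1(v=5,ok=F), TRANSFORM:-, EMIT:-] out:-; in:-
Tick 3: [PARSE:-, VALIDATE:-, TRANSFORM:P1(v=0,ok=F), EMIT:-] out:-; in:-
Tick 4: [PARSE:-, VALIDATE:-, TRANSFORM:-, EMIT:P1(v=0,ok=F)] out:-; in:-
Tick 5: [PARSE:-, VALIDATE:-, TRANSFORM:-, EMIT:-] out:P1(v=0); in:-
Tick 6: [PARSE:P2(v=6,ok=F), VALIDATE:-, TRANSFORM:-, EMIT:-] out:-; in:P2
Tick 7: [PARSE:P3(v=14,ok=F), VALIDATE:P2(v=6,ok=F), TRANSFORM:-, EMIT:-] out:-; in:P3
Tick 8: [PARSE:-, VALIDATE:P3(v=14,ok=F), TRANSFORM:P2(v=0,ok=F), EMIT:-] out:-; in:-
Tick 9: [PARSE:P4(v=9,ok=F), VALIDATE:-, TRANSFORM:P3(v=0,ok=F), EMIT:P2(v=0,ok=F)] out:-; in:P4
Tick 10: [PARSE:-, VALIDATE:P4(v=9,ok=T), TRANSFORM:-, EMIT:P3(v=0,ok=F)] out:P2(v=0); in:-
Tick 11: [PARSE:P5(v=8,ok=F), VALIDATE:-, TRANSFORM:P4(v=18,ok=T), EMIT:-] out:P3(v=0); in:P5
Tick 12: [PARSE:-, VALIDATE:P5(v=8,ok=F), TRANSFORM:-, EMIT:P4(v=18,ok=T)] out:-; in:-
Tick 13: [PARSE:-, VALIDATE:-, TRANSFORM:P5(v=0,ok=F), EMIT:-] out:P4(v=18); in:-
Emitted by tick 13: ['P1', 'P2', 'P3', 'P4']

Answer: 4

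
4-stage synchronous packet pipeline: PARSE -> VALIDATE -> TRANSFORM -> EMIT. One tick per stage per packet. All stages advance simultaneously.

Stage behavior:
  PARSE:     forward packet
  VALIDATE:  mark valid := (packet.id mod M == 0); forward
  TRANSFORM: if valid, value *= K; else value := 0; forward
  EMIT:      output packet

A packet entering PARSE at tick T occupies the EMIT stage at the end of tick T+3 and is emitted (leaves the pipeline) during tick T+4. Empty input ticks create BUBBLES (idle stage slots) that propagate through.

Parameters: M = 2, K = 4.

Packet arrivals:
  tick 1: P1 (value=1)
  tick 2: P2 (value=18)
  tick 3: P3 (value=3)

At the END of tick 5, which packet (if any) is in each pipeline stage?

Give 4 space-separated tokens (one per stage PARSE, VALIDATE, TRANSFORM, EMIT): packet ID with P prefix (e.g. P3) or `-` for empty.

Answer: - - P3 P2

Derivation:
Tick 1: [PARSE:P1(v=1,ok=F), VALIDATE:-, TRANSFORM:-, EMIT:-] out:-; in:P1
Tick 2: [PARSE:P2(v=18,ok=F), VALIDATE:P1(v=1,ok=F), TRANSFORM:-, EMIT:-] out:-; in:P2
Tick 3: [PARSE:P3(v=3,ok=F), VALIDATE:P2(v=18,ok=T), TRANSFORM:P1(v=0,ok=F), EMIT:-] out:-; in:P3
Tick 4: [PARSE:-, VALIDATE:P3(v=3,ok=F), TRANSFORM:P2(v=72,ok=T), EMIT:P1(v=0,ok=F)] out:-; in:-
Tick 5: [PARSE:-, VALIDATE:-, TRANSFORM:P3(v=0,ok=F), EMIT:P2(v=72,ok=T)] out:P1(v=0); in:-
At end of tick 5: ['-', '-', 'P3', 'P2']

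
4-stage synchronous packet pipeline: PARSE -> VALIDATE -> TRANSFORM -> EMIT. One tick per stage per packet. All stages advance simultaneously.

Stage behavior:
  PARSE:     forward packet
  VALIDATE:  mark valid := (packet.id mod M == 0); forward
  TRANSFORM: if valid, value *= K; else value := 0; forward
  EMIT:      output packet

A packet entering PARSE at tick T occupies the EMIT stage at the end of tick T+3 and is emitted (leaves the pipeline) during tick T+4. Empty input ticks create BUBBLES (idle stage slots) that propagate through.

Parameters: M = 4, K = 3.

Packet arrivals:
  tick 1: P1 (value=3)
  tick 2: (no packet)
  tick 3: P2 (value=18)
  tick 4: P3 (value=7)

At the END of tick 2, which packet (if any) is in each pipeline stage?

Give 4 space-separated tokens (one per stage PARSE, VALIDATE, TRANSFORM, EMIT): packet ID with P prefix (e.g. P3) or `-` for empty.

Tick 1: [PARSE:P1(v=3,ok=F), VALIDATE:-, TRANSFORM:-, EMIT:-] out:-; in:P1
Tick 2: [PARSE:-, VALIDATE:P1(v=3,ok=F), TRANSFORM:-, EMIT:-] out:-; in:-
At end of tick 2: ['-', 'P1', '-', '-']

Answer: - P1 - -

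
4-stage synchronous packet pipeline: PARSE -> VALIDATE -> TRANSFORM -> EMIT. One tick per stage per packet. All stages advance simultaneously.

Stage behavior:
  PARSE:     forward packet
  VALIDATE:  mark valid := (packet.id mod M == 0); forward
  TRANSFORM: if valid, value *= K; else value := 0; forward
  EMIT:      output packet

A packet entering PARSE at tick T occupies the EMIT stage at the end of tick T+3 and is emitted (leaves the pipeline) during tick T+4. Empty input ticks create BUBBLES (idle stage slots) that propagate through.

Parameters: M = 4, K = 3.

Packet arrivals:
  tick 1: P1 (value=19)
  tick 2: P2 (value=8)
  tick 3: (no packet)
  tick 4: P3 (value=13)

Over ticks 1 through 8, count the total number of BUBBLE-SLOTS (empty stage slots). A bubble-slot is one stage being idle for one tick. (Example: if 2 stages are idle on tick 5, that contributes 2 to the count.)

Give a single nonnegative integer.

Answer: 20

Derivation:
Tick 1: [PARSE:P1(v=19,ok=F), VALIDATE:-, TRANSFORM:-, EMIT:-] out:-; bubbles=3
Tick 2: [PARSE:P2(v=8,ok=F), VALIDATE:P1(v=19,ok=F), TRANSFORM:-, EMIT:-] out:-; bubbles=2
Tick 3: [PARSE:-, VALIDATE:P2(v=8,ok=F), TRANSFORM:P1(v=0,ok=F), EMIT:-] out:-; bubbles=2
Tick 4: [PARSE:P3(v=13,ok=F), VALIDATE:-, TRANSFORM:P2(v=0,ok=F), EMIT:P1(v=0,ok=F)] out:-; bubbles=1
Tick 5: [PARSE:-, VALIDATE:P3(v=13,ok=F), TRANSFORM:-, EMIT:P2(v=0,ok=F)] out:P1(v=0); bubbles=2
Tick 6: [PARSE:-, VALIDATE:-, TRANSFORM:P3(v=0,ok=F), EMIT:-] out:P2(v=0); bubbles=3
Tick 7: [PARSE:-, VALIDATE:-, TRANSFORM:-, EMIT:P3(v=0,ok=F)] out:-; bubbles=3
Tick 8: [PARSE:-, VALIDATE:-, TRANSFORM:-, EMIT:-] out:P3(v=0); bubbles=4
Total bubble-slots: 20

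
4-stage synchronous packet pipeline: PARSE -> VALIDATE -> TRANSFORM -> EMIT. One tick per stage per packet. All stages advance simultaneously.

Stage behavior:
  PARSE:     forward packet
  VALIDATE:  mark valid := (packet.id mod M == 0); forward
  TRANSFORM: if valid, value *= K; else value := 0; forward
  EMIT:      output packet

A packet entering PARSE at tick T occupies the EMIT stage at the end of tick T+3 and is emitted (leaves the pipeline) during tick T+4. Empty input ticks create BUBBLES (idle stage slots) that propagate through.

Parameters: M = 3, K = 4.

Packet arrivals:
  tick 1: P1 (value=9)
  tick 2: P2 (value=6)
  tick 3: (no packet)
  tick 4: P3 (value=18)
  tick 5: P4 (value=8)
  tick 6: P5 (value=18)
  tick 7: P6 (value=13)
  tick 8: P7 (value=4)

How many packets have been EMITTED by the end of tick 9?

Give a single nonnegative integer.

Tick 1: [PARSE:P1(v=9,ok=F), VALIDATE:-, TRANSFORM:-, EMIT:-] out:-; in:P1
Tick 2: [PARSE:P2(v=6,ok=F), VALIDATE:P1(v=9,ok=F), TRANSFORM:-, EMIT:-] out:-; in:P2
Tick 3: [PARSE:-, VALIDATE:P2(v=6,ok=F), TRANSFORM:P1(v=0,ok=F), EMIT:-] out:-; in:-
Tick 4: [PARSE:P3(v=18,ok=F), VALIDATE:-, TRANSFORM:P2(v=0,ok=F), EMIT:P1(v=0,ok=F)] out:-; in:P3
Tick 5: [PARSE:P4(v=8,ok=F), VALIDATE:P3(v=18,ok=T), TRANSFORM:-, EMIT:P2(v=0,ok=F)] out:P1(v=0); in:P4
Tick 6: [PARSE:P5(v=18,ok=F), VALIDATE:P4(v=8,ok=F), TRANSFORM:P3(v=72,ok=T), EMIT:-] out:P2(v=0); in:P5
Tick 7: [PARSE:P6(v=13,ok=F), VALIDATE:P5(v=18,ok=F), TRANSFORM:P4(v=0,ok=F), EMIT:P3(v=72,ok=T)] out:-; in:P6
Tick 8: [PARSE:P7(v=4,ok=F), VALIDATE:P6(v=13,ok=T), TRANSFORM:P5(v=0,ok=F), EMIT:P4(v=0,ok=F)] out:P3(v=72); in:P7
Tick 9: [PARSE:-, VALIDATE:P7(v=4,ok=F), TRANSFORM:P6(v=52,ok=T), EMIT:P5(v=0,ok=F)] out:P4(v=0); in:-
Emitted by tick 9: ['P1', 'P2', 'P3', 'P4']

Answer: 4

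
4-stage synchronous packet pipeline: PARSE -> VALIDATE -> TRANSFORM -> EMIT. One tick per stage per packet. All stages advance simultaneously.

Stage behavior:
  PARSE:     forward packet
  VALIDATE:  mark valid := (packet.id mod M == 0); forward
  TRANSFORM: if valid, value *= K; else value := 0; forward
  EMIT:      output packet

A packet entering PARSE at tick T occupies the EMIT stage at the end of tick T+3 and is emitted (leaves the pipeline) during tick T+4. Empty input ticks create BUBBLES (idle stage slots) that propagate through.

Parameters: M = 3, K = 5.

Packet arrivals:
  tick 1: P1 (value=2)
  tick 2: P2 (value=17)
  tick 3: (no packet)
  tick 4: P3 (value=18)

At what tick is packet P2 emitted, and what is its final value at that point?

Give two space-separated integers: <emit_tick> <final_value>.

Answer: 6 0

Derivation:
Tick 1: [PARSE:P1(v=2,ok=F), VALIDATE:-, TRANSFORM:-, EMIT:-] out:-; in:P1
Tick 2: [PARSE:P2(v=17,ok=F), VALIDATE:P1(v=2,ok=F), TRANSFORM:-, EMIT:-] out:-; in:P2
Tick 3: [PARSE:-, VALIDATE:P2(v=17,ok=F), TRANSFORM:P1(v=0,ok=F), EMIT:-] out:-; in:-
Tick 4: [PARSE:P3(v=18,ok=F), VALIDATE:-, TRANSFORM:P2(v=0,ok=F), EMIT:P1(v=0,ok=F)] out:-; in:P3
Tick 5: [PARSE:-, VALIDATE:P3(v=18,ok=T), TRANSFORM:-, EMIT:P2(v=0,ok=F)] out:P1(v=0); in:-
Tick 6: [PARSE:-, VALIDATE:-, TRANSFORM:P3(v=90,ok=T), EMIT:-] out:P2(v=0); in:-
Tick 7: [PARSE:-, VALIDATE:-, TRANSFORM:-, EMIT:P3(v=90,ok=T)] out:-; in:-
Tick 8: [PARSE:-, VALIDATE:-, TRANSFORM:-, EMIT:-] out:P3(v=90); in:-
P2: arrives tick 2, valid=False (id=2, id%3=2), emit tick 6, final value 0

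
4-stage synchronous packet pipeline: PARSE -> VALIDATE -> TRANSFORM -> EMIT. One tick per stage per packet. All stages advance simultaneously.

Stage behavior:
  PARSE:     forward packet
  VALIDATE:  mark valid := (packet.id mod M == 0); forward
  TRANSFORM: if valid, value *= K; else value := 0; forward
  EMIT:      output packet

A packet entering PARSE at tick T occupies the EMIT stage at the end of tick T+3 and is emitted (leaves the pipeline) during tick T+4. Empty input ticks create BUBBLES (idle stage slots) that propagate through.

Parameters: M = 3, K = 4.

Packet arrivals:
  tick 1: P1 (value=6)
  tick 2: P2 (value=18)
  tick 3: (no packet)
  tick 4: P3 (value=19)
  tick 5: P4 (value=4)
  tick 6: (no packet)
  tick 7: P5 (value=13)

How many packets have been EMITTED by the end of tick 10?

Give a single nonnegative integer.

Answer: 4

Derivation:
Tick 1: [PARSE:P1(v=6,ok=F), VALIDATE:-, TRANSFORM:-, EMIT:-] out:-; in:P1
Tick 2: [PARSE:P2(v=18,ok=F), VALIDATE:P1(v=6,ok=F), TRANSFORM:-, EMIT:-] out:-; in:P2
Tick 3: [PARSE:-, VALIDATE:P2(v=18,ok=F), TRANSFORM:P1(v=0,ok=F), EMIT:-] out:-; in:-
Tick 4: [PARSE:P3(v=19,ok=F), VALIDATE:-, TRANSFORM:P2(v=0,ok=F), EMIT:P1(v=0,ok=F)] out:-; in:P3
Tick 5: [PARSE:P4(v=4,ok=F), VALIDATE:P3(v=19,ok=T), TRANSFORM:-, EMIT:P2(v=0,ok=F)] out:P1(v=0); in:P4
Tick 6: [PARSE:-, VALIDATE:P4(v=4,ok=F), TRANSFORM:P3(v=76,ok=T), EMIT:-] out:P2(v=0); in:-
Tick 7: [PARSE:P5(v=13,ok=F), VALIDATE:-, TRANSFORM:P4(v=0,ok=F), EMIT:P3(v=76,ok=T)] out:-; in:P5
Tick 8: [PARSE:-, VALIDATE:P5(v=13,ok=F), TRANSFORM:-, EMIT:P4(v=0,ok=F)] out:P3(v=76); in:-
Tick 9: [PARSE:-, VALIDATE:-, TRANSFORM:P5(v=0,ok=F), EMIT:-] out:P4(v=0); in:-
Tick 10: [PARSE:-, VALIDATE:-, TRANSFORM:-, EMIT:P5(v=0,ok=F)] out:-; in:-
Emitted by tick 10: ['P1', 'P2', 'P3', 'P4']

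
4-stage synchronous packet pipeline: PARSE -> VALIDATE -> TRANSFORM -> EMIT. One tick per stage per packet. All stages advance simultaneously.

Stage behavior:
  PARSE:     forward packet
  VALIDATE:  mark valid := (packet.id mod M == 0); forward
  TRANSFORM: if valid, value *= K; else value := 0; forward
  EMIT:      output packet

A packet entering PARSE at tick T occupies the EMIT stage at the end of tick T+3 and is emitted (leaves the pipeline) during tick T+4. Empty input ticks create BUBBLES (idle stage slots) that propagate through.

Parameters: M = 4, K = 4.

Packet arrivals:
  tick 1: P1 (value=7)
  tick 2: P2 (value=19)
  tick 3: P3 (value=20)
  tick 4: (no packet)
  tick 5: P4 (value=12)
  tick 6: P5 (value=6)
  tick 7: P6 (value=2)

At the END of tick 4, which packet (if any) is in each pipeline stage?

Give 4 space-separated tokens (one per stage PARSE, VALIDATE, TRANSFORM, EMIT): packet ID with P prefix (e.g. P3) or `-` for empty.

Tick 1: [PARSE:P1(v=7,ok=F), VALIDATE:-, TRANSFORM:-, EMIT:-] out:-; in:P1
Tick 2: [PARSE:P2(v=19,ok=F), VALIDATE:P1(v=7,ok=F), TRANSFORM:-, EMIT:-] out:-; in:P2
Tick 3: [PARSE:P3(v=20,ok=F), VALIDATE:P2(v=19,ok=F), TRANSFORM:P1(v=0,ok=F), EMIT:-] out:-; in:P3
Tick 4: [PARSE:-, VALIDATE:P3(v=20,ok=F), TRANSFORM:P2(v=0,ok=F), EMIT:P1(v=0,ok=F)] out:-; in:-
At end of tick 4: ['-', 'P3', 'P2', 'P1']

Answer: - P3 P2 P1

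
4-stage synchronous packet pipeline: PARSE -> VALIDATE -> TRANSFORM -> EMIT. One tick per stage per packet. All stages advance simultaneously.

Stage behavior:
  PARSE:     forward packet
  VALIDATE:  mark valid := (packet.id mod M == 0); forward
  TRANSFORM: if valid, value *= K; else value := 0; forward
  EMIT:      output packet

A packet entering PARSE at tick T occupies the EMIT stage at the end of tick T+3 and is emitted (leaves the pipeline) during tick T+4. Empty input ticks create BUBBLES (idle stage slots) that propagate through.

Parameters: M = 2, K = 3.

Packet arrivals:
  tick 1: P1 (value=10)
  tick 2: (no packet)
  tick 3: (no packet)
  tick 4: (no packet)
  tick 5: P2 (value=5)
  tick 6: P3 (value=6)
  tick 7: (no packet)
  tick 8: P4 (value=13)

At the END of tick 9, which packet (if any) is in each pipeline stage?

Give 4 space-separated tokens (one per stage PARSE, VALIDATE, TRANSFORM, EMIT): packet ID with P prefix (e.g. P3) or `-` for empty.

Answer: - P4 - P3

Derivation:
Tick 1: [PARSE:P1(v=10,ok=F), VALIDATE:-, TRANSFORM:-, EMIT:-] out:-; in:P1
Tick 2: [PARSE:-, VALIDATE:P1(v=10,ok=F), TRANSFORM:-, EMIT:-] out:-; in:-
Tick 3: [PARSE:-, VALIDATE:-, TRANSFORM:P1(v=0,ok=F), EMIT:-] out:-; in:-
Tick 4: [PARSE:-, VALIDATE:-, TRANSFORM:-, EMIT:P1(v=0,ok=F)] out:-; in:-
Tick 5: [PARSE:P2(v=5,ok=F), VALIDATE:-, TRANSFORM:-, EMIT:-] out:P1(v=0); in:P2
Tick 6: [PARSE:P3(v=6,ok=F), VALIDATE:P2(v=5,ok=T), TRANSFORM:-, EMIT:-] out:-; in:P3
Tick 7: [PARSE:-, VALIDATE:P3(v=6,ok=F), TRANSFORM:P2(v=15,ok=T), EMIT:-] out:-; in:-
Tick 8: [PARSE:P4(v=13,ok=F), VALIDATE:-, TRANSFORM:P3(v=0,ok=F), EMIT:P2(v=15,ok=T)] out:-; in:P4
Tick 9: [PARSE:-, VALIDATE:P4(v=13,ok=T), TRANSFORM:-, EMIT:P3(v=0,ok=F)] out:P2(v=15); in:-
At end of tick 9: ['-', 'P4', '-', 'P3']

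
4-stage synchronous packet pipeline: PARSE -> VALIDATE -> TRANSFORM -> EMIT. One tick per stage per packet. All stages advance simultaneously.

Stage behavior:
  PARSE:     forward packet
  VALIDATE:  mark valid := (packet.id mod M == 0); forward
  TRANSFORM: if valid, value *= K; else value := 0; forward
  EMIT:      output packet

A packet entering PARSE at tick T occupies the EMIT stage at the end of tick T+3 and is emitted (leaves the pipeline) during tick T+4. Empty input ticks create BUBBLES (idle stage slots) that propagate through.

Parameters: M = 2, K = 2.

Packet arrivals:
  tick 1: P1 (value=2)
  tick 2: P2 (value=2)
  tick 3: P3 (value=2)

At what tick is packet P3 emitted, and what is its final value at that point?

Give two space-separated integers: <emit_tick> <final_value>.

Answer: 7 0

Derivation:
Tick 1: [PARSE:P1(v=2,ok=F), VALIDATE:-, TRANSFORM:-, EMIT:-] out:-; in:P1
Tick 2: [PARSE:P2(v=2,ok=F), VALIDATE:P1(v=2,ok=F), TRANSFORM:-, EMIT:-] out:-; in:P2
Tick 3: [PARSE:P3(v=2,ok=F), VALIDATE:P2(v=2,ok=T), TRANSFORM:P1(v=0,ok=F), EMIT:-] out:-; in:P3
Tick 4: [PARSE:-, VALIDATE:P3(v=2,ok=F), TRANSFORM:P2(v=4,ok=T), EMIT:P1(v=0,ok=F)] out:-; in:-
Tick 5: [PARSE:-, VALIDATE:-, TRANSFORM:P3(v=0,ok=F), EMIT:P2(v=4,ok=T)] out:P1(v=0); in:-
Tick 6: [PARSE:-, VALIDATE:-, TRANSFORM:-, EMIT:P3(v=0,ok=F)] out:P2(v=4); in:-
Tick 7: [PARSE:-, VALIDATE:-, TRANSFORM:-, EMIT:-] out:P3(v=0); in:-
P3: arrives tick 3, valid=False (id=3, id%2=1), emit tick 7, final value 0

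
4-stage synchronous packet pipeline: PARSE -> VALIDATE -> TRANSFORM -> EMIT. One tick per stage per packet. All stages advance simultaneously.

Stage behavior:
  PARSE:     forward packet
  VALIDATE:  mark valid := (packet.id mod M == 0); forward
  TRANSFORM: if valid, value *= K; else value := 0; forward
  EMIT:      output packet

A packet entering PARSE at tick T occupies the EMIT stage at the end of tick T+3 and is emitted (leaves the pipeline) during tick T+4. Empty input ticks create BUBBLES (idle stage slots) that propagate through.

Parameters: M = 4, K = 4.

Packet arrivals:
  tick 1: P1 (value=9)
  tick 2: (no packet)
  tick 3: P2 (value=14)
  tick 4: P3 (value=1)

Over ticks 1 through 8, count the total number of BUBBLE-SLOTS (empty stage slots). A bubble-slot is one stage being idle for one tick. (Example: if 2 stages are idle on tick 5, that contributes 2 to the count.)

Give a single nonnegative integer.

Answer: 20

Derivation:
Tick 1: [PARSE:P1(v=9,ok=F), VALIDATE:-, TRANSFORM:-, EMIT:-] out:-; bubbles=3
Tick 2: [PARSE:-, VALIDATE:P1(v=9,ok=F), TRANSFORM:-, EMIT:-] out:-; bubbles=3
Tick 3: [PARSE:P2(v=14,ok=F), VALIDATE:-, TRANSFORM:P1(v=0,ok=F), EMIT:-] out:-; bubbles=2
Tick 4: [PARSE:P3(v=1,ok=F), VALIDATE:P2(v=14,ok=F), TRANSFORM:-, EMIT:P1(v=0,ok=F)] out:-; bubbles=1
Tick 5: [PARSE:-, VALIDATE:P3(v=1,ok=F), TRANSFORM:P2(v=0,ok=F), EMIT:-] out:P1(v=0); bubbles=2
Tick 6: [PARSE:-, VALIDATE:-, TRANSFORM:P3(v=0,ok=F), EMIT:P2(v=0,ok=F)] out:-; bubbles=2
Tick 7: [PARSE:-, VALIDATE:-, TRANSFORM:-, EMIT:P3(v=0,ok=F)] out:P2(v=0); bubbles=3
Tick 8: [PARSE:-, VALIDATE:-, TRANSFORM:-, EMIT:-] out:P3(v=0); bubbles=4
Total bubble-slots: 20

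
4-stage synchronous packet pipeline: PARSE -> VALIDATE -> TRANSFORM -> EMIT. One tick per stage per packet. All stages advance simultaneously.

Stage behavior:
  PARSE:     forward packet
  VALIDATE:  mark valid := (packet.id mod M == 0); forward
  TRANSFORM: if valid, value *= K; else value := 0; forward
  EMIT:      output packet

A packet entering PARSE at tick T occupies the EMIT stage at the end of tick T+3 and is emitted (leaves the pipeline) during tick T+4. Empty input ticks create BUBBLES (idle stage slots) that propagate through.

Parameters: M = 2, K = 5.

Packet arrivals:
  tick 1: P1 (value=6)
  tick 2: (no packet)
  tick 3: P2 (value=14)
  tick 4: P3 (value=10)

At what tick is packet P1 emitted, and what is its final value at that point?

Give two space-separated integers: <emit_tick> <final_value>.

Answer: 5 0

Derivation:
Tick 1: [PARSE:P1(v=6,ok=F), VALIDATE:-, TRANSFORM:-, EMIT:-] out:-; in:P1
Tick 2: [PARSE:-, VALIDATE:P1(v=6,ok=F), TRANSFORM:-, EMIT:-] out:-; in:-
Tick 3: [PARSE:P2(v=14,ok=F), VALIDATE:-, TRANSFORM:P1(v=0,ok=F), EMIT:-] out:-; in:P2
Tick 4: [PARSE:P3(v=10,ok=F), VALIDATE:P2(v=14,ok=T), TRANSFORM:-, EMIT:P1(v=0,ok=F)] out:-; in:P3
Tick 5: [PARSE:-, VALIDATE:P3(v=10,ok=F), TRANSFORM:P2(v=70,ok=T), EMIT:-] out:P1(v=0); in:-
Tick 6: [PARSE:-, VALIDATE:-, TRANSFORM:P3(v=0,ok=F), EMIT:P2(v=70,ok=T)] out:-; in:-
Tick 7: [PARSE:-, VALIDATE:-, TRANSFORM:-, EMIT:P3(v=0,ok=F)] out:P2(v=70); in:-
Tick 8: [PARSE:-, VALIDATE:-, TRANSFORM:-, EMIT:-] out:P3(v=0); in:-
P1: arrives tick 1, valid=False (id=1, id%2=1), emit tick 5, final value 0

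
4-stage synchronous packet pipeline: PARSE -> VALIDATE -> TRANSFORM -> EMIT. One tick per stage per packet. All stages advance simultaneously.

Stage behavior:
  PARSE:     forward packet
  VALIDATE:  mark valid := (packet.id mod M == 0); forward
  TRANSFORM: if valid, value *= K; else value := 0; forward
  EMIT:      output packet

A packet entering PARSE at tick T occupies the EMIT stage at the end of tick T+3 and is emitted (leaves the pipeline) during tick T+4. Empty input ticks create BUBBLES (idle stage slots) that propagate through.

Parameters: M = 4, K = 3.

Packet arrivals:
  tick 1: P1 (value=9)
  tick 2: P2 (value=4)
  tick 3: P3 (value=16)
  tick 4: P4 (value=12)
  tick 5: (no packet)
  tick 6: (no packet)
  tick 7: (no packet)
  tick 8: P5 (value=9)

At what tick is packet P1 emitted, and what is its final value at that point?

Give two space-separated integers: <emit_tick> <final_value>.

Answer: 5 0

Derivation:
Tick 1: [PARSE:P1(v=9,ok=F), VALIDATE:-, TRANSFORM:-, EMIT:-] out:-; in:P1
Tick 2: [PARSE:P2(v=4,ok=F), VALIDATE:P1(v=9,ok=F), TRANSFORM:-, EMIT:-] out:-; in:P2
Tick 3: [PARSE:P3(v=16,ok=F), VALIDATE:P2(v=4,ok=F), TRANSFORM:P1(v=0,ok=F), EMIT:-] out:-; in:P3
Tick 4: [PARSE:P4(v=12,ok=F), VALIDATE:P3(v=16,ok=F), TRANSFORM:P2(v=0,ok=F), EMIT:P1(v=0,ok=F)] out:-; in:P4
Tick 5: [PARSE:-, VALIDATE:P4(v=12,ok=T), TRANSFORM:P3(v=0,ok=F), EMIT:P2(v=0,ok=F)] out:P1(v=0); in:-
Tick 6: [PARSE:-, VALIDATE:-, TRANSFORM:P4(v=36,ok=T), EMIT:P3(v=0,ok=F)] out:P2(v=0); in:-
Tick 7: [PARSE:-, VALIDATE:-, TRANSFORM:-, EMIT:P4(v=36,ok=T)] out:P3(v=0); in:-
Tick 8: [PARSE:P5(v=9,ok=F), VALIDATE:-, TRANSFORM:-, EMIT:-] out:P4(v=36); in:P5
Tick 9: [PARSE:-, VALIDATE:P5(v=9,ok=F), TRANSFORM:-, EMIT:-] out:-; in:-
Tick 10: [PARSE:-, VALIDATE:-, TRANSFORM:P5(v=0,ok=F), EMIT:-] out:-; in:-
Tick 11: [PARSE:-, VALIDATE:-, TRANSFORM:-, EMIT:P5(v=0,ok=F)] out:-; in:-
Tick 12: [PARSE:-, VALIDATE:-, TRANSFORM:-, EMIT:-] out:P5(v=0); in:-
P1: arrives tick 1, valid=False (id=1, id%4=1), emit tick 5, final value 0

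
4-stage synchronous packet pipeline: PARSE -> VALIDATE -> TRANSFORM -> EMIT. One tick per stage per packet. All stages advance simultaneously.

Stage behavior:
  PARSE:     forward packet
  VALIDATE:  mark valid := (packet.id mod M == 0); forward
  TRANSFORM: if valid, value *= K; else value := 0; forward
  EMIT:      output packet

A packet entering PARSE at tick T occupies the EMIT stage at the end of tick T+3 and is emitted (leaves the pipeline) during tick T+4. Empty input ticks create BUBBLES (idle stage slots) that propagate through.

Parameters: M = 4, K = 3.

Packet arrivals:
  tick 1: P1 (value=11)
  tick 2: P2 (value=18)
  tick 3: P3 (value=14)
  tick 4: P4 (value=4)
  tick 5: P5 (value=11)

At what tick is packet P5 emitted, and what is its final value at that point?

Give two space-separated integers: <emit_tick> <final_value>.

Answer: 9 0

Derivation:
Tick 1: [PARSE:P1(v=11,ok=F), VALIDATE:-, TRANSFORM:-, EMIT:-] out:-; in:P1
Tick 2: [PARSE:P2(v=18,ok=F), VALIDATE:P1(v=11,ok=F), TRANSFORM:-, EMIT:-] out:-; in:P2
Tick 3: [PARSE:P3(v=14,ok=F), VALIDATE:P2(v=18,ok=F), TRANSFORM:P1(v=0,ok=F), EMIT:-] out:-; in:P3
Tick 4: [PARSE:P4(v=4,ok=F), VALIDATE:P3(v=14,ok=F), TRANSFORM:P2(v=0,ok=F), EMIT:P1(v=0,ok=F)] out:-; in:P4
Tick 5: [PARSE:P5(v=11,ok=F), VALIDATE:P4(v=4,ok=T), TRANSFORM:P3(v=0,ok=F), EMIT:P2(v=0,ok=F)] out:P1(v=0); in:P5
Tick 6: [PARSE:-, VALIDATE:P5(v=11,ok=F), TRANSFORM:P4(v=12,ok=T), EMIT:P3(v=0,ok=F)] out:P2(v=0); in:-
Tick 7: [PARSE:-, VALIDATE:-, TRANSFORM:P5(v=0,ok=F), EMIT:P4(v=12,ok=T)] out:P3(v=0); in:-
Tick 8: [PARSE:-, VALIDATE:-, TRANSFORM:-, EMIT:P5(v=0,ok=F)] out:P4(v=12); in:-
Tick 9: [PARSE:-, VALIDATE:-, TRANSFORM:-, EMIT:-] out:P5(v=0); in:-
P5: arrives tick 5, valid=False (id=5, id%4=1), emit tick 9, final value 0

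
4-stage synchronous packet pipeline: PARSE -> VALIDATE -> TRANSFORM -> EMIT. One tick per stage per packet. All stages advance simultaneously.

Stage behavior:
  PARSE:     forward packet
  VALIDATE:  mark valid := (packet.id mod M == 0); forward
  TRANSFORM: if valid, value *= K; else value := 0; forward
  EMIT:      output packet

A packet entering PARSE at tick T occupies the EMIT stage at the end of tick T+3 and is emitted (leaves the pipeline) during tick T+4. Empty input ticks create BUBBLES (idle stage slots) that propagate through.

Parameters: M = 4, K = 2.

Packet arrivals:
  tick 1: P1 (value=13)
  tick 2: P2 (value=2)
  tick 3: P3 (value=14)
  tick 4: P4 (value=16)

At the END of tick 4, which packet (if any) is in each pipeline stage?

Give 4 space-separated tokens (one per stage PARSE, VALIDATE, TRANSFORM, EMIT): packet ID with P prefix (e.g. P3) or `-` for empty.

Answer: P4 P3 P2 P1

Derivation:
Tick 1: [PARSE:P1(v=13,ok=F), VALIDATE:-, TRANSFORM:-, EMIT:-] out:-; in:P1
Tick 2: [PARSE:P2(v=2,ok=F), VALIDATE:P1(v=13,ok=F), TRANSFORM:-, EMIT:-] out:-; in:P2
Tick 3: [PARSE:P3(v=14,ok=F), VALIDATE:P2(v=2,ok=F), TRANSFORM:P1(v=0,ok=F), EMIT:-] out:-; in:P3
Tick 4: [PARSE:P4(v=16,ok=F), VALIDATE:P3(v=14,ok=F), TRANSFORM:P2(v=0,ok=F), EMIT:P1(v=0,ok=F)] out:-; in:P4
At end of tick 4: ['P4', 'P3', 'P2', 'P1']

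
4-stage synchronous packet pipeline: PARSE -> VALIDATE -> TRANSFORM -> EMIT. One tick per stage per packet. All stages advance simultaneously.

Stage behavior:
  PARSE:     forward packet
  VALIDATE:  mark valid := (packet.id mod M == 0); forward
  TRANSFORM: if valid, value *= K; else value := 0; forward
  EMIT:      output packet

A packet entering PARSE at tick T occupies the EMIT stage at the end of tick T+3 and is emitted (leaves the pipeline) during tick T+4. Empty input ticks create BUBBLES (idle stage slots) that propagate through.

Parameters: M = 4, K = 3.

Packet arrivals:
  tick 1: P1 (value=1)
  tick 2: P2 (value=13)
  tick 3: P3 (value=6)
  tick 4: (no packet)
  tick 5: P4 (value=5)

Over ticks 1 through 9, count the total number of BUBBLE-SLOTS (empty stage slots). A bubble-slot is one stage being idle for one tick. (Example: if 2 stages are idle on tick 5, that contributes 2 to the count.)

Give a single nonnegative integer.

Tick 1: [PARSE:P1(v=1,ok=F), VALIDATE:-, TRANSFORM:-, EMIT:-] out:-; bubbles=3
Tick 2: [PARSE:P2(v=13,ok=F), VALIDATE:P1(v=1,ok=F), TRANSFORM:-, EMIT:-] out:-; bubbles=2
Tick 3: [PARSE:P3(v=6,ok=F), VALIDATE:P2(v=13,ok=F), TRANSFORM:P1(v=0,ok=F), EMIT:-] out:-; bubbles=1
Tick 4: [PARSE:-, VALIDATE:P3(v=6,ok=F), TRANSFORM:P2(v=0,ok=F), EMIT:P1(v=0,ok=F)] out:-; bubbles=1
Tick 5: [PARSE:P4(v=5,ok=F), VALIDATE:-, TRANSFORM:P3(v=0,ok=F), EMIT:P2(v=0,ok=F)] out:P1(v=0); bubbles=1
Tick 6: [PARSE:-, VALIDATE:P4(v=5,ok=T), TRANSFORM:-, EMIT:P3(v=0,ok=F)] out:P2(v=0); bubbles=2
Tick 7: [PARSE:-, VALIDATE:-, TRANSFORM:P4(v=15,ok=T), EMIT:-] out:P3(v=0); bubbles=3
Tick 8: [PARSE:-, VALIDATE:-, TRANSFORM:-, EMIT:P4(v=15,ok=T)] out:-; bubbles=3
Tick 9: [PARSE:-, VALIDATE:-, TRANSFORM:-, EMIT:-] out:P4(v=15); bubbles=4
Total bubble-slots: 20

Answer: 20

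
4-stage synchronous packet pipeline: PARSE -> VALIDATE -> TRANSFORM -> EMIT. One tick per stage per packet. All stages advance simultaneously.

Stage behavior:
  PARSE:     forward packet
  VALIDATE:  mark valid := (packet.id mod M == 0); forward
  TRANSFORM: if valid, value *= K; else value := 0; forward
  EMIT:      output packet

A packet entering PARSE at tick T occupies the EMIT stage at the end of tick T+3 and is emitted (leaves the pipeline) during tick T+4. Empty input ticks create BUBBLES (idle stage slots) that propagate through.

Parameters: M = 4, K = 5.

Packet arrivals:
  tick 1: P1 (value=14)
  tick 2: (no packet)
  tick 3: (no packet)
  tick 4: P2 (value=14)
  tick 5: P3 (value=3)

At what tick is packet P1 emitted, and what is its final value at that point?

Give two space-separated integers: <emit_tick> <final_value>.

Answer: 5 0

Derivation:
Tick 1: [PARSE:P1(v=14,ok=F), VALIDATE:-, TRANSFORM:-, EMIT:-] out:-; in:P1
Tick 2: [PARSE:-, VALIDATE:P1(v=14,ok=F), TRANSFORM:-, EMIT:-] out:-; in:-
Tick 3: [PARSE:-, VALIDATE:-, TRANSFORM:P1(v=0,ok=F), EMIT:-] out:-; in:-
Tick 4: [PARSE:P2(v=14,ok=F), VALIDATE:-, TRANSFORM:-, EMIT:P1(v=0,ok=F)] out:-; in:P2
Tick 5: [PARSE:P3(v=3,ok=F), VALIDATE:P2(v=14,ok=F), TRANSFORM:-, EMIT:-] out:P1(v=0); in:P3
Tick 6: [PARSE:-, VALIDATE:P3(v=3,ok=F), TRANSFORM:P2(v=0,ok=F), EMIT:-] out:-; in:-
Tick 7: [PARSE:-, VALIDATE:-, TRANSFORM:P3(v=0,ok=F), EMIT:P2(v=0,ok=F)] out:-; in:-
Tick 8: [PARSE:-, VALIDATE:-, TRANSFORM:-, EMIT:P3(v=0,ok=F)] out:P2(v=0); in:-
Tick 9: [PARSE:-, VALIDATE:-, TRANSFORM:-, EMIT:-] out:P3(v=0); in:-
P1: arrives tick 1, valid=False (id=1, id%4=1), emit tick 5, final value 0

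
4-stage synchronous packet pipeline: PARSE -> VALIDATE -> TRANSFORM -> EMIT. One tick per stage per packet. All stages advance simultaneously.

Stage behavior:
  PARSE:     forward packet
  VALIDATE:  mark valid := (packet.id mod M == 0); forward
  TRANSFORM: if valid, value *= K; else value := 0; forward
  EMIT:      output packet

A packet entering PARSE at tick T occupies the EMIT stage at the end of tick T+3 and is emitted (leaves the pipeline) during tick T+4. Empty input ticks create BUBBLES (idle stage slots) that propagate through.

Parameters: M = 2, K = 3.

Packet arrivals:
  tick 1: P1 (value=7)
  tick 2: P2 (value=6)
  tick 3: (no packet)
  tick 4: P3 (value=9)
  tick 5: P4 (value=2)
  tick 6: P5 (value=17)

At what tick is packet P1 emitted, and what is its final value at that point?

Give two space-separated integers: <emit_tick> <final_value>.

Answer: 5 0

Derivation:
Tick 1: [PARSE:P1(v=7,ok=F), VALIDATE:-, TRANSFORM:-, EMIT:-] out:-; in:P1
Tick 2: [PARSE:P2(v=6,ok=F), VALIDATE:P1(v=7,ok=F), TRANSFORM:-, EMIT:-] out:-; in:P2
Tick 3: [PARSE:-, VALIDATE:P2(v=6,ok=T), TRANSFORM:P1(v=0,ok=F), EMIT:-] out:-; in:-
Tick 4: [PARSE:P3(v=9,ok=F), VALIDATE:-, TRANSFORM:P2(v=18,ok=T), EMIT:P1(v=0,ok=F)] out:-; in:P3
Tick 5: [PARSE:P4(v=2,ok=F), VALIDATE:P3(v=9,ok=F), TRANSFORM:-, EMIT:P2(v=18,ok=T)] out:P1(v=0); in:P4
Tick 6: [PARSE:P5(v=17,ok=F), VALIDATE:P4(v=2,ok=T), TRANSFORM:P3(v=0,ok=F), EMIT:-] out:P2(v=18); in:P5
Tick 7: [PARSE:-, VALIDATE:P5(v=17,ok=F), TRANSFORM:P4(v=6,ok=T), EMIT:P3(v=0,ok=F)] out:-; in:-
Tick 8: [PARSE:-, VALIDATE:-, TRANSFORM:P5(v=0,ok=F), EMIT:P4(v=6,ok=T)] out:P3(v=0); in:-
Tick 9: [PARSE:-, VALIDATE:-, TRANSFORM:-, EMIT:P5(v=0,ok=F)] out:P4(v=6); in:-
Tick 10: [PARSE:-, VALIDATE:-, TRANSFORM:-, EMIT:-] out:P5(v=0); in:-
P1: arrives tick 1, valid=False (id=1, id%2=1), emit tick 5, final value 0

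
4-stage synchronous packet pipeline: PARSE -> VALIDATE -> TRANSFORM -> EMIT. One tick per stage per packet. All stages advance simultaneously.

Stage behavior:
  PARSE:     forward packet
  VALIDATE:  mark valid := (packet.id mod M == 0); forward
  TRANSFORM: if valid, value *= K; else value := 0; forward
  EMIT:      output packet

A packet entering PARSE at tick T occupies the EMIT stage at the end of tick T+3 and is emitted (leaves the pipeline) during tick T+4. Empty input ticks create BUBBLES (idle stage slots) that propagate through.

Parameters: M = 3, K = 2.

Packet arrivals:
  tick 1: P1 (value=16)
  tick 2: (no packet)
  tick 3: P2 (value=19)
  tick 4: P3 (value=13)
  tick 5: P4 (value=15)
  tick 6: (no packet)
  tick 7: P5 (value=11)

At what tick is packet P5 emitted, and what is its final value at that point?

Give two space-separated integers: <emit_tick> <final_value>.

Answer: 11 0

Derivation:
Tick 1: [PARSE:P1(v=16,ok=F), VALIDATE:-, TRANSFORM:-, EMIT:-] out:-; in:P1
Tick 2: [PARSE:-, VALIDATE:P1(v=16,ok=F), TRANSFORM:-, EMIT:-] out:-; in:-
Tick 3: [PARSE:P2(v=19,ok=F), VALIDATE:-, TRANSFORM:P1(v=0,ok=F), EMIT:-] out:-; in:P2
Tick 4: [PARSE:P3(v=13,ok=F), VALIDATE:P2(v=19,ok=F), TRANSFORM:-, EMIT:P1(v=0,ok=F)] out:-; in:P3
Tick 5: [PARSE:P4(v=15,ok=F), VALIDATE:P3(v=13,ok=T), TRANSFORM:P2(v=0,ok=F), EMIT:-] out:P1(v=0); in:P4
Tick 6: [PARSE:-, VALIDATE:P4(v=15,ok=F), TRANSFORM:P3(v=26,ok=T), EMIT:P2(v=0,ok=F)] out:-; in:-
Tick 7: [PARSE:P5(v=11,ok=F), VALIDATE:-, TRANSFORM:P4(v=0,ok=F), EMIT:P3(v=26,ok=T)] out:P2(v=0); in:P5
Tick 8: [PARSE:-, VALIDATE:P5(v=11,ok=F), TRANSFORM:-, EMIT:P4(v=0,ok=F)] out:P3(v=26); in:-
Tick 9: [PARSE:-, VALIDATE:-, TRANSFORM:P5(v=0,ok=F), EMIT:-] out:P4(v=0); in:-
Tick 10: [PARSE:-, VALIDATE:-, TRANSFORM:-, EMIT:P5(v=0,ok=F)] out:-; in:-
Tick 11: [PARSE:-, VALIDATE:-, TRANSFORM:-, EMIT:-] out:P5(v=0); in:-
P5: arrives tick 7, valid=False (id=5, id%3=2), emit tick 11, final value 0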